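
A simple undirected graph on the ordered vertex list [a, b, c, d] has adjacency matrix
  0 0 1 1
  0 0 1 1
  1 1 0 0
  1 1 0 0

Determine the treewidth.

2

A width-2 tree decomposition is:
Bags: B1 = {a, c, d}  B2 = {b, c, d}
Tree: B1–B2
Every bag has size at most 3, so the width is 3 − 1 = 2 and tw(G) ≤ 2. Since c–a–d–b–c is a cycle in G, G is not acyclic. Forests are exactly the graphs of treewidth ≤ 1, so tw(G) ≥ 2. Combining the bounds, tw(G) = 2.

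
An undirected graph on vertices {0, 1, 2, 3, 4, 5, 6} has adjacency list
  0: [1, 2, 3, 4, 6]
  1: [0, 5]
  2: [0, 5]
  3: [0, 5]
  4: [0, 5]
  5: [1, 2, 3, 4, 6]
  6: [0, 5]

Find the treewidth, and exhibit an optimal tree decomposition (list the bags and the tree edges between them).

Treewidth 2.
Bags: B1 = {0, 3, 5}  B2 = {0, 2, 5}  B3 = {0, 4, 5}  B4 = {0, 1, 5}  B5 = {0, 5, 6}
Tree: B1–B2, B2–B3, B3–B4, B4–B5

The largest bag has 3 vertices, giving width 2; this decomposition certifies tw(G) ≤ 2. Since 5–3–0–2–5 is a cycle in G, G is not acyclic. Forests are exactly the graphs of treewidth ≤ 1, so tw(G) ≥ 2. Therefore the treewidth is 2.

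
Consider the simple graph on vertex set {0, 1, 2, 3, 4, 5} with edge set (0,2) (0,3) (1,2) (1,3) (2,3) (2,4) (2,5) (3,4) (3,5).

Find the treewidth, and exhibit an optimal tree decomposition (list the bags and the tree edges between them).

Each bag holds 3 vertices, so the decomposition has width 2, which upper-bounds the treewidth. Conversely, {0, 2, 3} is a clique of size 3, and the vertices of any clique must share a bag in every tree decomposition; so some bag has ≥ 3 vertices and tw(G) ≥ 2. The upper and lower bounds meet at 2, so that is the treewidth.

Treewidth 2.
One optimal decomposition is:
Bags: B1 = {2, 3, 4}  B2 = {2, 3, 5}  B3 = {0, 2, 3}  B4 = {1, 2, 3}
Tree: B1–B2, B2–B3, B3–B4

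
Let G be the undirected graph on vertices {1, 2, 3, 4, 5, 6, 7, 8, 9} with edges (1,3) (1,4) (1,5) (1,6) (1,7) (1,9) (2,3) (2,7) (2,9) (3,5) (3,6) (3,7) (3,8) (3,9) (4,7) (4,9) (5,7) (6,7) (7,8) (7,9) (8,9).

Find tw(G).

A width-3 tree decomposition is:
Bags: B1 = {1, 3, 7, 9}  B2 = {1, 3, 5, 7}  B3 = {2, 3, 7, 9}  B4 = {1, 3, 6, 7}  B5 = {3, 7, 8, 9}  B6 = {1, 4, 7, 9}
Tree: B1–B2, B1–B3, B2–B4, B1–B5, B1–B6
Every bag has size at most 4, so the width is 4 − 1 = 3 and tw(G) ≤ 3. On the other hand G contains the 4-clique {3, 7, 8, 9}. A clique must lie in a single bag of any decomposition, so no decomposition can have width below 3. Combining the bounds, tw(G) = 3.

3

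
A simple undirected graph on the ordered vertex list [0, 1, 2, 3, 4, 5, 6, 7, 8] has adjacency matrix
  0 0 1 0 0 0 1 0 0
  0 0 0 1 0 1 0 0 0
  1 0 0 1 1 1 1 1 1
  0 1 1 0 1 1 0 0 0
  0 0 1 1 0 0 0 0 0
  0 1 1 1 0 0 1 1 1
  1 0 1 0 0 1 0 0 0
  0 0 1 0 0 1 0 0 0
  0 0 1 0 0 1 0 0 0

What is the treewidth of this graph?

2

A width-2 tree decomposition is:
Bags: B1 = {2, 3, 4}  B2 = {2, 3, 5}  B3 = {2, 5, 7}  B4 = {2, 5, 6}  B5 = {0, 2, 6}  B6 = {2, 5, 8}  B7 = {1, 3, 5}
Tree: B1–B2, B2–B3, B2–B4, B4–B5, B2–B6, B2–B7
Each bag holds 3 vertices, so the decomposition has width 2, which upper-bounds the treewidth. Conversely, {1, 3, 5} is a clique of size 3, and the vertices of any clique must share a bag in every tree decomposition; so some bag has ≥ 3 vertices and tw(G) ≥ 2. Therefore the treewidth is 2.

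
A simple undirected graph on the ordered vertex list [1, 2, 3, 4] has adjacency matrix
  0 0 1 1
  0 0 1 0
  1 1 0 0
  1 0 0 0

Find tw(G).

1

A width-1 tree decomposition is:
Bags: B1 = {1, 3}  B2 = {1, 4}  B3 = {2, 3}
Tree: B1–B2, B1–B3
The largest bag has 2 vertices, giving width 1; this decomposition certifies tw(G) ≤ 1. Any graph with an edge has treewidth ≥ 1, and G has the edge 1–3. Combining the bounds, tw(G) = 1.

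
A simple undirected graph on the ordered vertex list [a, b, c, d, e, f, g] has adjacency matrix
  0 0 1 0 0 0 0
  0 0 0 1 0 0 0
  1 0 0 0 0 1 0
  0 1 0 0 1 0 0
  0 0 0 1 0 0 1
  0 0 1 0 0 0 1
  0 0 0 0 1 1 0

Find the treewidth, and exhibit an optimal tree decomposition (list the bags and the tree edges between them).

Treewidth 1.
One such decomposition:
Bags: B1 = {b, d}  B2 = {d, e}  B3 = {e, g}  B4 = {f, g}  B5 = {c, f}  B6 = {a, c}
Tree: B1–B2, B2–B3, B3–B4, B4–B5, B5–B6

Every bag has size at most 2, so the width is 2 − 1 = 1 and tw(G) ≤ 1. G has an edge, so its treewidth is at least 1. Hence tw(G) = 1 exactly.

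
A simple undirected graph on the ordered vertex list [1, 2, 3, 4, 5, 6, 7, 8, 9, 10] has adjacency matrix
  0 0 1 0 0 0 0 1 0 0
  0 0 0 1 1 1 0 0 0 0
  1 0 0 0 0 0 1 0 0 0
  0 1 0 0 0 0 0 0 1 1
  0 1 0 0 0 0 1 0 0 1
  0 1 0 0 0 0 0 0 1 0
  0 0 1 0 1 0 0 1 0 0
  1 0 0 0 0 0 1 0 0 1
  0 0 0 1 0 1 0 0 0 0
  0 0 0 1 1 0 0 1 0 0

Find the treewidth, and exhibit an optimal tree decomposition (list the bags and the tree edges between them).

Treewidth 2.
One such decomposition:
Bags: B1 = {1, 3, 7}  B2 = {1, 7, 8}  B3 = {5, 7, 8}  B4 = {5, 8, 10}  B5 = {2, 5, 10}  B6 = {2, 4, 10}  B7 = {2, 4, 6}  B8 = {4, 6, 9}
Tree: B1–B2, B2–B3, B3–B4, B4–B5, B5–B6, B6–B7, B7–B8

Each bag holds 3 vertices, so the decomposition has width 2, which upper-bounds the treewidth. Since 3–1–8–7–3 is a cycle in G, G is not acyclic. Forests are exactly the graphs of treewidth ≤ 1, so tw(G) ≥ 2. Therefore the treewidth is 2.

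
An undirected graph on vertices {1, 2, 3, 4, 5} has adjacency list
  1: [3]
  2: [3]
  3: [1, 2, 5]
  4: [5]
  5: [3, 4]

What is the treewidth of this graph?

A width-1 tree decomposition is:
Bags: B1 = {2, 3}  B2 = {3, 5}  B3 = {4, 5}  B4 = {1, 3}
Tree: B1–B2, B2–B3, B2–B4
Each bag holds 2 vertices, so the decomposition has width 1, which upper-bounds the treewidth. Since G has at least one edge (e.g. 3–2), it is not an edgeless graph, so tw(G) ≥ 1. Hence tw(G) = 1 exactly.

1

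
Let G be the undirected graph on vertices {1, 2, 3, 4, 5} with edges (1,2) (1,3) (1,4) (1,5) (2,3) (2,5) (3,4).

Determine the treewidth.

2

A width-2 tree decomposition is:
Bags: B1 = {1, 2, 3}  B2 = {1, 2, 5}  B3 = {1, 3, 4}
Tree: B1–B2, B1–B3
Every bag has size at most 3, so the width is 3 − 1 = 2 and tw(G) ≤ 2. On the other hand G contains the 3-clique {1, 2, 3}. A clique must lie in a single bag of any decomposition, so no decomposition can have width below 2. The upper and lower bounds meet at 2, so that is the treewidth.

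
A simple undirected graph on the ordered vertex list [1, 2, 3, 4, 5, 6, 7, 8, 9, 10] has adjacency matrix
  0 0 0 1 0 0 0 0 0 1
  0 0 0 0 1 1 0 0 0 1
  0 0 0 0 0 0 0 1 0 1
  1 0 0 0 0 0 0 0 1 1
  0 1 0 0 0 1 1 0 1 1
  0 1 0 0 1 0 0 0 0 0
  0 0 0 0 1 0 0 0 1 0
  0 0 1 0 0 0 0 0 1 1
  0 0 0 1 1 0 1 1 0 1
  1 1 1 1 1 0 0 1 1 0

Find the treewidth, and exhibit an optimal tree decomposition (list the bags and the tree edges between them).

Treewidth 2.
Bags: B1 = {5, 9, 10}  B2 = {4, 9, 10}  B3 = {5, 7, 9}  B4 = {2, 5, 10}  B5 = {1, 4, 10}  B6 = {2, 5, 6}  B7 = {8, 9, 10}  B8 = {3, 8, 10}
Tree: B1–B2, B1–B3, B1–B4, B2–B5, B4–B6, B1–B7, B7–B8

The largest bag has 3 vertices, giving width 2; this decomposition certifies tw(G) ≤ 2. For the lower bound, the 3 vertices {1, 4, 10} are pairwise adjacent, and any tree decomposition puts a clique entirely inside one bag — forcing width ≥ 2. The upper and lower bounds meet at 2, so that is the treewidth.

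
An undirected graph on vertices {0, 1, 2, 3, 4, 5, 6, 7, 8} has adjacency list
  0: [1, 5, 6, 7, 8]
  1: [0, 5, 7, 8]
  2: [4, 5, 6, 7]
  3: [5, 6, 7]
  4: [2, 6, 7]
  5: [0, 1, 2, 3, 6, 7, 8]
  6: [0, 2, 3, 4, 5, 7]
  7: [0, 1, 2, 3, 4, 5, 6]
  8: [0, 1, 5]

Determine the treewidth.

A width-3 tree decomposition is:
Bags: B1 = {0, 5, 6, 7}  B2 = {2, 5, 6, 7}  B3 = {0, 1, 5, 7}  B4 = {0, 1, 5, 8}  B5 = {2, 4, 6, 7}  B6 = {3, 5, 6, 7}
Tree: B1–B2, B1–B3, B3–B4, B2–B5, B1–B6
Each bag holds 4 vertices, so the decomposition has width 3, which upper-bounds the treewidth. On the other hand G contains the 4-clique {2, 4, 6, 7}. A clique must lie in a single bag of any decomposition, so no decomposition can have width below 3. Combining the bounds, tw(G) = 3.

3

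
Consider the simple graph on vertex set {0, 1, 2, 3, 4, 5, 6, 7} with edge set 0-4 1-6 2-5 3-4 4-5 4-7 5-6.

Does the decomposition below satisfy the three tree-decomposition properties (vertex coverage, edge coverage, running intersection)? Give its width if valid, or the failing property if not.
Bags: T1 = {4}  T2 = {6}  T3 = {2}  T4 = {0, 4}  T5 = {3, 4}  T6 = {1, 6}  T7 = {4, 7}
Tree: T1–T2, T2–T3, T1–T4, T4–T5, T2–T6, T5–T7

No — vertex 5 appears in no bag.

A tree decomposition must satisfy three properties: every vertex lies in some bag; for every edge, both endpoints lie together in some bag; and for every vertex, the bags containing it form a connected subtree. Here vertex 5 appears in no bag, so the decomposition is invalid.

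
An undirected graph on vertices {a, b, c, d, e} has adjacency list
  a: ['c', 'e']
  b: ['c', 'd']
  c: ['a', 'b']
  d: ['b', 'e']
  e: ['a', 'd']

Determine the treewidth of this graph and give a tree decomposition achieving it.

The largest bag has 3 vertices, giving width 2; this decomposition certifies tw(G) ≤ 2. For the lower bound, G contains the cycle c–a–e–d–b–c, so G is not a forest; only forests have treewidth ≤ 1, hence tw(G) ≥ 2. Combining the bounds, tw(G) = 2.

Treewidth 2.
One optimal decomposition is:
Bags: B1 = {a, c, e}  B2 = {c, d, e}  B3 = {b, c, d}
Tree: B1–B2, B2–B3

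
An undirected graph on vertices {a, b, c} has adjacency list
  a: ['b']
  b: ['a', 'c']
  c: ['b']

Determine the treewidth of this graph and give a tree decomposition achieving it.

Every bag has size at most 2, so the width is 2 − 1 = 1 and tw(G) ≤ 1. G has an edge, so its treewidth is at least 1. Therefore the treewidth is 1.

Treewidth 1.
One optimal decomposition is:
Bags: B1 = {b, c}  B2 = {a, b}
Tree: B1–B2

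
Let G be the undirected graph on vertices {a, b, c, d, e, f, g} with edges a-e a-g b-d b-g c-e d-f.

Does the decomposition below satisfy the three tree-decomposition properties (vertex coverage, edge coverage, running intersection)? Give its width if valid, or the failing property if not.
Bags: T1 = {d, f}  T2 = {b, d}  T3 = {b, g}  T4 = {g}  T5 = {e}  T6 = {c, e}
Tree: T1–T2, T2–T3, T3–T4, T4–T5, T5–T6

A tree decomposition must satisfy three properties: every vertex lies in some bag; for every edge, both endpoints lie together in some bag; and for every vertex, the bags containing it form a connected subtree. Here vertex a appears in no bag, so the decomposition is invalid.

No — vertex a appears in no bag.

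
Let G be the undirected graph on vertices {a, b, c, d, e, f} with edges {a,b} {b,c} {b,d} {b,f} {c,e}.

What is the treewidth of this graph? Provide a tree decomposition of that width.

The largest bag has 2 vertices, giving width 1; this decomposition certifies tw(G) ≤ 1. Any graph with an edge has treewidth ≥ 1, and G has the edge b–c. The upper and lower bounds meet at 1, so that is the treewidth.

Treewidth 1.
One such decomposition:
Bags: B1 = {b, c}  B2 = {b, d}  B3 = {a, b}  B4 = {c, e}  B5 = {b, f}
Tree: B1–B2, B2–B3, B1–B4, B1–B5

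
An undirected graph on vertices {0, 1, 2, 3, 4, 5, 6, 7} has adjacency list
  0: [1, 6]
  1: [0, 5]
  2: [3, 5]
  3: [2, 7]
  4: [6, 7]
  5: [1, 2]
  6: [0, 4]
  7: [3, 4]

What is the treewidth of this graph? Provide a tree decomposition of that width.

Each bag holds 3 vertices, so the decomposition has width 2, which upper-bounds the treewidth. The edges 6–0–1–5–2–3–7–4–6 form a cycle, so G is not a tree and its treewidth is at least 2. The upper and lower bounds meet at 2, so that is the treewidth.

Treewidth 2.
One optimal decomposition is:
Bags: B1 = {0, 1, 6}  B2 = {1, 5, 6}  B3 = {2, 5, 6}  B4 = {2, 3, 6}  B5 = {3, 6, 7}  B6 = {4, 6, 7}
Tree: B1–B2, B2–B3, B3–B4, B4–B5, B5–B6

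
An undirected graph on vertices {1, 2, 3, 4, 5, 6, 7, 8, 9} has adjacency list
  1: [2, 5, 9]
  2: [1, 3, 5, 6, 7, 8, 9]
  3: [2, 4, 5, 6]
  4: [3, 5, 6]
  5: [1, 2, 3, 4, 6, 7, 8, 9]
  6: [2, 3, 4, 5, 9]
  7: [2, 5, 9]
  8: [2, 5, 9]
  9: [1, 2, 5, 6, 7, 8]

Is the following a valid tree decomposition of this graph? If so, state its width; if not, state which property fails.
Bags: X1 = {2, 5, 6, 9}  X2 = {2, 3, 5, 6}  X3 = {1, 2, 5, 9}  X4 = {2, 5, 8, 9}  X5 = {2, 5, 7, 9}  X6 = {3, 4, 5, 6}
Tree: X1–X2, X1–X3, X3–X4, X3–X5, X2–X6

Checking the three conditions: (i) the bags cover all of {1, 2, 3, 4, 5, 6, 7, 8, 9}; (ii) for each edge, some bag contains both endpoints; (iii) the bags containing any fixed vertex form a subtree. All hold, so the decomposition is valid with width 4 − 1 = 3.

Yes; width 3.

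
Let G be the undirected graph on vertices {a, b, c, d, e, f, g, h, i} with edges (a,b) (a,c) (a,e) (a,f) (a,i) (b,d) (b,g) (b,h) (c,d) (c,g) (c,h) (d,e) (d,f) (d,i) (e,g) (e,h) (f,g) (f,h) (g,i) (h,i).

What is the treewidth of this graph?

4

A width-4 tree decomposition is:
Bags: B1 = {a, d, e, g, h}  B2 = {a, d, f, g, h}  B3 = {a, b, d, g, h}  B4 = {a, c, d, g, h}  B5 = {a, d, g, h, i}
Tree: B1–B2, B2–B3, B3–B4, B4–B5
Each bag holds 5 vertices, so the decomposition has width 4, which upper-bounds the treewidth. For the lower bound: the 5 vertex sets {e,h}, {d,f}, {a,b}, {g}, {c} are disjoint, each induces a connected subgraph, and every pair is joined by at least one edge of G. Contracting each set to a single vertex therefore yields K_{5} as a minor, and since treewidth is minor-monotone, tw(G) ≥ tw(K_{5}) = 4. Combining the bounds, tw(G) = 4.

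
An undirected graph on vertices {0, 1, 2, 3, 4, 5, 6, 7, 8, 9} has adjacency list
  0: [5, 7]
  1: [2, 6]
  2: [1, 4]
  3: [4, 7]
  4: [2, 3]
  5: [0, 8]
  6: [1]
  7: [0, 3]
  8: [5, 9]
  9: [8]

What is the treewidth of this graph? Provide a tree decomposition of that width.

Treewidth 1.
Bags: B1 = {1, 6}  B2 = {1, 2}  B3 = {2, 4}  B4 = {3, 4}  B5 = {3, 7}  B6 = {0, 7}  B7 = {0, 5}  B8 = {5, 8}  B9 = {8, 9}
Tree: B1–B2, B2–B3, B3–B4, B4–B5, B5–B6, B6–B7, B7–B8, B8–B9

The largest bag has 2 vertices, giving width 1; this decomposition certifies tw(G) ≤ 1. Since G has at least one edge (e.g. 6–1), it is not an edgeless graph, so tw(G) ≥ 1. Therefore the treewidth is 1.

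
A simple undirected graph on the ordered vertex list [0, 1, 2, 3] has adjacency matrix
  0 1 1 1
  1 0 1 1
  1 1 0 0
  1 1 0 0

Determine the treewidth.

A width-2 tree decomposition is:
Bags: B1 = {0, 1, 3}  B2 = {0, 1, 2}
Tree: B1–B2
The largest bag has 3 vertices, giving width 2; this decomposition certifies tw(G) ≤ 2. For the lower bound, the 3 vertices {0, 1, 2} are pairwise adjacent, and any tree decomposition puts a clique entirely inside one bag — forcing width ≥ 2. The upper and lower bounds meet at 2, so that is the treewidth.

2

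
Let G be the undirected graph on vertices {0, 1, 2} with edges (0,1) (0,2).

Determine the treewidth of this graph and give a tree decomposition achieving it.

Treewidth 1.
One optimal decomposition is:
Bags: B1 = {0, 1}  B2 = {0, 2}
Tree: B1–B2

The largest bag has 2 vertices, giving width 1; this decomposition certifies tw(G) ≤ 1. Since G has at least one edge (e.g. 0–1), it is not an edgeless graph, so tw(G) ≥ 1. Hence tw(G) = 1 exactly.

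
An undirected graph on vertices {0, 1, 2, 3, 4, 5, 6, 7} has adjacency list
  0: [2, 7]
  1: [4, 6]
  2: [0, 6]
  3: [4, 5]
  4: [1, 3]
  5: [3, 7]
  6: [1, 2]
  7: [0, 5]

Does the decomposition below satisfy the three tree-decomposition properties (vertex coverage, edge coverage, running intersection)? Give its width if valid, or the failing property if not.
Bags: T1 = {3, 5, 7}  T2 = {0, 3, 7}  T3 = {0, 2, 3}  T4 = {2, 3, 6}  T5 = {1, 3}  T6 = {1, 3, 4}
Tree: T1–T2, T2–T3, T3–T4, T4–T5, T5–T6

A tree decomposition must satisfy three properties: every vertex lies in some bag; for every edge, both endpoints lie together in some bag; and for every vertex, the bags containing it form a connected subtree. Here edge (6,1) lies in no bag, so the decomposition is invalid.

No — edge (6,1) lies in no bag.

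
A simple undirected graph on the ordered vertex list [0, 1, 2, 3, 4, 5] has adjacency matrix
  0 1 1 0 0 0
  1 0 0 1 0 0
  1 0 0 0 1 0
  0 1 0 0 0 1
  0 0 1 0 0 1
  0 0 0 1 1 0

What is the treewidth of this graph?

2

A width-2 tree decomposition is:
Bags: B1 = {0, 1, 2}  B2 = {1, 2, 3}  B3 = {2, 3, 5}  B4 = {2, 4, 5}
Tree: B1–B2, B2–B3, B3–B4
Every bag has size at most 3, so the width is 3 − 1 = 2 and tw(G) ≤ 2. For the lower bound, G contains the cycle 2–0–1–3–5–4–2, so G is not a forest; only forests have treewidth ≤ 1, hence tw(G) ≥ 2. Hence tw(G) = 2 exactly.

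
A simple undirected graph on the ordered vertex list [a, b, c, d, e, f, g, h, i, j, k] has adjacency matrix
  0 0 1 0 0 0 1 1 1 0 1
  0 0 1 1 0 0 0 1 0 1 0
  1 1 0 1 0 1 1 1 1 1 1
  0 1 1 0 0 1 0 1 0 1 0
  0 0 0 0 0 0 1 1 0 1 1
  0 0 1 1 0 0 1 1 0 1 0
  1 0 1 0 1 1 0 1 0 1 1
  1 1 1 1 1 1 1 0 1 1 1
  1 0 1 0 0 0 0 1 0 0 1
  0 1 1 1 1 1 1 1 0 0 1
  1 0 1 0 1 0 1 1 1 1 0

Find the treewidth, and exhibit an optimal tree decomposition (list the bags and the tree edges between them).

Every bag has size at most 5, so the width is 5 − 1 = 4 and tw(G) ≤ 4. On the other hand G contains the 5-clique {e, g, h, j, k}. A clique must lie in a single bag of any decomposition, so no decomposition can have width below 4. Hence tw(G) = 4 exactly.

Treewidth 4.
One optimal decomposition is:
Bags: B1 = {a, c, g, h, k}  B2 = {c, g, h, j, k}  B3 = {a, c, h, i, k}  B4 = {c, f, g, h, j}  B5 = {c, d, f, h, j}  B6 = {e, g, h, j, k}  B7 = {b, c, d, h, j}
Tree: B1–B2, B1–B3, B2–B4, B4–B5, B2–B6, B5–B7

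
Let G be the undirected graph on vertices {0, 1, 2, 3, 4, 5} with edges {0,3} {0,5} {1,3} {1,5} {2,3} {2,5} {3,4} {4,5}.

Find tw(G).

2

A width-2 tree decomposition is:
Bags: B1 = {1, 3, 5}  B2 = {2, 3, 5}  B3 = {0, 3, 5}  B4 = {3, 4, 5}
Tree: B1–B2, B2–B3, B3–B4
Every bag has size at most 3, so the width is 3 − 1 = 2 and tw(G) ≤ 2. For the lower bound, G contains the cycle 1–5–2–3–1, so G is not a forest; only forests have treewidth ≤ 1, hence tw(G) ≥ 2. Combining the bounds, tw(G) = 2.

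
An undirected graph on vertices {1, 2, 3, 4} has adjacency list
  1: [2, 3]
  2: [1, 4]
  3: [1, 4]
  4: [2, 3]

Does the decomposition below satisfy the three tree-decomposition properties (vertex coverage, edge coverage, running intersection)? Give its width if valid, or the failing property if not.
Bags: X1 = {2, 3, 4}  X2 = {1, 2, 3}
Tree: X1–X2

Every vertex of G appears in some bag (union = {1, 2, 3, 4}); every edge is covered by a bag; and for each vertex v the set of bags containing v is connected in the bag tree. The decomposition is therefore valid. The largest bag has 3 vertices, so the width is 2.

Yes; width 2.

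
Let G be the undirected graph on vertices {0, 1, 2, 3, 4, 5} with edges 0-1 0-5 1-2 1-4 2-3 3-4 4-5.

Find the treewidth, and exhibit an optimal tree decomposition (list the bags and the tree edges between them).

Every bag has size at most 3, so the width is 3 − 1 = 2 and tw(G) ≤ 2. Since 3–2–1–4–3 is a cycle in G, G is not acyclic. Forests are exactly the graphs of treewidth ≤ 1, so tw(G) ≥ 2. Hence tw(G) = 2 exactly.

Treewidth 2.
One such decomposition:
Bags: B1 = {2, 3, 4}  B2 = {1, 2, 4}  B3 = {1, 4, 5}  B4 = {0, 1, 5}
Tree: B1–B2, B2–B3, B3–B4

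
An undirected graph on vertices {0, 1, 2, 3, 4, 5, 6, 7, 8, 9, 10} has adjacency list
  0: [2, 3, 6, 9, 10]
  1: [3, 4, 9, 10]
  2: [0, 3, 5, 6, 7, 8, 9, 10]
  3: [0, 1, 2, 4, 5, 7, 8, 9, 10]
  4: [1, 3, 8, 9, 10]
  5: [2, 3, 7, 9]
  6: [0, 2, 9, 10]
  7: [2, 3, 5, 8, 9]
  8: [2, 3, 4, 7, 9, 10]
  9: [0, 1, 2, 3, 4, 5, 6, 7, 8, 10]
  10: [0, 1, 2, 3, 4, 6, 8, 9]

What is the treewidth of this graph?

A width-4 tree decomposition is:
Bags: B1 = {2, 3, 8, 9, 10}  B2 = {0, 2, 3, 9, 10}  B3 = {3, 4, 8, 9, 10}  B4 = {2, 3, 7, 8, 9}  B5 = {2, 3, 5, 7, 9}  B6 = {0, 2, 6, 9, 10}  B7 = {1, 3, 4, 9, 10}
Tree: B1–B2, B1–B3, B1–B4, B4–B5, B2–B6, B3–B7
The largest bag has 5 vertices, giving width 4; this decomposition certifies tw(G) ≤ 4. For the lower bound, the 5 vertices {1, 3, 4, 9, 10} are pairwise adjacent, and any tree decomposition puts a clique entirely inside one bag — forcing width ≥ 4. Hence tw(G) = 4 exactly.

4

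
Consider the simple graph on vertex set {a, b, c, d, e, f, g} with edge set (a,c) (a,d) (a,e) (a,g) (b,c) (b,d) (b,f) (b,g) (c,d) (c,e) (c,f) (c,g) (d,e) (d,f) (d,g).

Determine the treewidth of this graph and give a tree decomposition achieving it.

Treewidth 3.
Bags: B1 = {b, c, d, g}  B2 = {b, c, d, f}  B3 = {a, c, d, g}  B4 = {a, c, d, e}
Tree: B1–B2, B1–B3, B3–B4

The largest bag has 4 vertices, giving width 3; this decomposition certifies tw(G) ≤ 3. On the other hand G contains the 4-clique {a, c, d, g}. A clique must lie in a single bag of any decomposition, so no decomposition can have width below 3. Hence tw(G) = 3 exactly.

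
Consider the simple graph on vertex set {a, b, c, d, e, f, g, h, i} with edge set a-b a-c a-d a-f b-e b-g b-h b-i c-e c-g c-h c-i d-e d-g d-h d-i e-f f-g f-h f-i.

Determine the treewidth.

A width-4 tree decomposition is:
Bags: B1 = {a, b, c, d, f}  B2 = {b, c, d, f, i}  B3 = {b, c, d, e, f}  B4 = {b, c, d, f, g}  B5 = {b, c, d, f, h}
Tree: B1–B2, B2–B3, B3–B4, B4–B5
Every bag has size at most 5, so the width is 5 − 1 = 4 and tw(G) ≤ 4. For the lower bound: the 5 vertex sets {a,d}, {b,i}, {e,f}, {c}, {g} are disjoint, each induces a connected subgraph, and every pair is joined by at least one edge of G. Contracting each set to a single vertex therefore yields K_{5} as a minor, and since treewidth is minor-monotone, tw(G) ≥ tw(K_{5}) = 4. Therefore the treewidth is 4.

4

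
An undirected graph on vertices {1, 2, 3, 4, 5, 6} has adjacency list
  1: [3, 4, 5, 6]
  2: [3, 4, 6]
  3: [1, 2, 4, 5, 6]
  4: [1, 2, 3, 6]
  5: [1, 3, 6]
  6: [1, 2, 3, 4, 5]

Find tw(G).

A width-3 tree decomposition is:
Bags: B1 = {1, 3, 5, 6}  B2 = {1, 3, 4, 6}  B3 = {2, 3, 4, 6}
Tree: B1–B2, B2–B3
Each bag holds 4 vertices, so the decomposition has width 3, which upper-bounds the treewidth. For the lower bound, the 4 vertices {1, 3, 4, 6} are pairwise adjacent, and any tree decomposition puts a clique entirely inside one bag — forcing width ≥ 3. Hence tw(G) = 3 exactly.

3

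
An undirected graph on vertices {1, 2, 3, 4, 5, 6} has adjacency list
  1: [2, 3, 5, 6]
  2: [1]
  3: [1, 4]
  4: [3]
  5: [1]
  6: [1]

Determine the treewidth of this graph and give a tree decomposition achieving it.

Treewidth 1.
One optimal decomposition is:
Bags: B1 = {3, 4}  B2 = {1, 3}  B3 = {1, 6}  B4 = {1, 5}  B5 = {1, 2}
Tree: B1–B2, B2–B3, B2–B4, B2–B5

Every bag has size at most 2, so the width is 2 − 1 = 1 and tw(G) ≤ 1. Any graph with an edge has treewidth ≥ 1, and G has the edge 4–3. Combining the bounds, tw(G) = 1.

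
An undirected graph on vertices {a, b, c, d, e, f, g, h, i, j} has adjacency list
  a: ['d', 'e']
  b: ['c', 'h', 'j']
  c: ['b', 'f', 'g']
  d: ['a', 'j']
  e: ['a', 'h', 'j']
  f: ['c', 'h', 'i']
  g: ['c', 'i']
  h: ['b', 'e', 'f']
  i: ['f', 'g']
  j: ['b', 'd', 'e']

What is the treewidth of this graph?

A width-2 tree decomposition is:
Bags: B1 = {a, d, j}  B2 = {a, e, j}  B3 = {b, e, j}  B4 = {b, e, h}  B5 = {b, c, h}  B6 = {c, f, h}  B7 = {c, f, g}  B8 = {f, g, i}
Tree: B1–B2, B2–B3, B3–B4, B4–B5, B5–B6, B6–B7, B7–B8
Every bag has size at most 3, so the width is 3 − 1 = 2 and tw(G) ≤ 2. For the lower bound, G contains the cycle d–a–e–j–d, so G is not a forest; only forests have treewidth ≤ 1, hence tw(G) ≥ 2. The upper and lower bounds meet at 2, so that is the treewidth.

2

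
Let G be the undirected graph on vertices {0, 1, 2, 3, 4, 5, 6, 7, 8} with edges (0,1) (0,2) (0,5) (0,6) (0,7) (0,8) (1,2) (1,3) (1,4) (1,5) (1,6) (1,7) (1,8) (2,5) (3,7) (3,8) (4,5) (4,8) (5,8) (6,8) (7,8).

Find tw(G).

A width-3 tree decomposition is:
Bags: B1 = {0, 1, 2, 5}  B2 = {0, 1, 5, 8}  B3 = {0, 1, 7, 8}  B4 = {1, 3, 7, 8}  B5 = {0, 1, 6, 8}  B6 = {1, 4, 5, 8}
Tree: B1–B2, B2–B3, B3–B4, B2–B5, B2–B6
Every bag has size at most 4, so the width is 4 − 1 = 3 and tw(G) ≤ 3. Conversely, {0, 1, 5, 8} is a clique of size 4, and the vertices of any clique must share a bag in every tree decomposition; so some bag has ≥ 4 vertices and tw(G) ≥ 3. Therefore the treewidth is 3.

3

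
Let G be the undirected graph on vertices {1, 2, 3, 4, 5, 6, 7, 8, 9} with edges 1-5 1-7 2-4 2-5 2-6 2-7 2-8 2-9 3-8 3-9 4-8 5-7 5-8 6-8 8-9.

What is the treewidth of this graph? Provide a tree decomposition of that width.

Treewidth 2.
One such decomposition:
Bags: B1 = {2, 4, 8}  B2 = {2, 5, 8}  B3 = {2, 5, 7}  B4 = {2, 6, 8}  B5 = {2, 8, 9}  B6 = {1, 5, 7}  B7 = {3, 8, 9}
Tree: B1–B2, B2–B3, B2–B4, B2–B5, B3–B6, B5–B7

Every bag has size at most 3, so the width is 3 − 1 = 2 and tw(G) ≤ 2. On the other hand G contains the 3-clique {1, 5, 7}. A clique must lie in a single bag of any decomposition, so no decomposition can have width below 2. Therefore the treewidth is 2.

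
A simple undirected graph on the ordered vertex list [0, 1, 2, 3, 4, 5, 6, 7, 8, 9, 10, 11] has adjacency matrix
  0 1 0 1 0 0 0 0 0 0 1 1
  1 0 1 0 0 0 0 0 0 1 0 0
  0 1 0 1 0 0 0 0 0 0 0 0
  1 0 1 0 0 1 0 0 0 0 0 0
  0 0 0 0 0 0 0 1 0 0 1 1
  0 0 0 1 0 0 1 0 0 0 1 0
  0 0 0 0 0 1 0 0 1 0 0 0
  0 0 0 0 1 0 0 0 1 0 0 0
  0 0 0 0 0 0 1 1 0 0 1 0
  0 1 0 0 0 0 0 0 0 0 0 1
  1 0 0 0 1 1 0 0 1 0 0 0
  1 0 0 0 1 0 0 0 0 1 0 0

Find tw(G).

A width-3 tree decomposition is:
Bags: B1 = {5, 6, 7, 8}  B2 = {5, 7, 8, 10}  B3 = {4, 5, 7, 10}  B4 = {3, 4, 5, 10}  B5 = {0, 3, 4, 10}  B6 = {0, 3, 4, 11}  B7 = {0, 2, 3, 11}  B8 = {0, 1, 2, 11}  B9 = {1, 2, 9, 11}
Tree: B1–B2, B2–B3, B3–B4, B4–B5, B5–B6, B6–B7, B7–B8, B8–B9
Each bag holds 4 vertices, so the decomposition has width 3, which upper-bounds the treewidth. For the lower bound: the 4 vertex sets {6,7,8}, {5}, {10}, {0,3,4,11} are disjoint, each induces a connected subgraph, and every pair is joined by at least one edge of G. Contracting each set to a single vertex therefore yields K_{4} as a minor, and since treewidth is minor-monotone, tw(G) ≥ tw(K_{4}) = 3. Combining the bounds, tw(G) = 3.

3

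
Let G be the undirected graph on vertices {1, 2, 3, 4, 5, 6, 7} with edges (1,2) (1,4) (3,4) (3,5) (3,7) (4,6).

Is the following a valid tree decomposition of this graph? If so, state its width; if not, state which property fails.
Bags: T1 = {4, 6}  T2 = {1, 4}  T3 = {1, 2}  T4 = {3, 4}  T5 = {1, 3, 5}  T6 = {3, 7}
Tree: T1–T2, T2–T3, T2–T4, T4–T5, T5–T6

A tree decomposition must satisfy three properties: every vertex lies in some bag; for every edge, both endpoints lie together in some bag; and for every vertex, the bags containing it form a connected subtree. Here bags containing vertex 1 are not connected in the tree, so the decomposition is invalid.

No — bags containing vertex 1 are not connected in the tree.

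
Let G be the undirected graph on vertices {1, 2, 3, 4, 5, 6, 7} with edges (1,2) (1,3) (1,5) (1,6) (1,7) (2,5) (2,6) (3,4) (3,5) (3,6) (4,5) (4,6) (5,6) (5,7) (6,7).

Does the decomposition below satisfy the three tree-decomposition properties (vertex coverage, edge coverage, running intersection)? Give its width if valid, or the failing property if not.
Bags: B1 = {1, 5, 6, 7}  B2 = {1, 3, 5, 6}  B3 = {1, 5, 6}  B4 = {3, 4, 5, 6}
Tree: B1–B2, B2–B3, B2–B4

A tree decomposition must satisfy three properties: every vertex lies in some bag; for every edge, both endpoints lie together in some bag; and for every vertex, the bags containing it form a connected subtree. Here vertex 2 appears in no bag, so the decomposition is invalid.

No — vertex 2 appears in no bag.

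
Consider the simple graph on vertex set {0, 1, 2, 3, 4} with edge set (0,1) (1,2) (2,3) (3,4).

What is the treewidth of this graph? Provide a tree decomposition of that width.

Treewidth 1.
Bags: B1 = {0, 1}  B2 = {1, 2}  B3 = {2, 3}  B4 = {3, 4}
Tree: B1–B2, B2–B3, B3–B4

The largest bag has 2 vertices, giving width 1; this decomposition certifies tw(G) ≤ 1. Any graph with an edge has treewidth ≥ 1, and G has the edge 0–1. Hence tw(G) = 1 exactly.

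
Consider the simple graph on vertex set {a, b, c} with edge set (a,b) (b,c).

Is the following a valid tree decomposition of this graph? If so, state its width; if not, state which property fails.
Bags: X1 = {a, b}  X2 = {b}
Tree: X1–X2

A tree decomposition must satisfy three properties: every vertex lies in some bag; for every edge, both endpoints lie together in some bag; and for every vertex, the bags containing it form a connected subtree. Here vertex c appears in no bag, so the decomposition is invalid.

No — vertex c appears in no bag.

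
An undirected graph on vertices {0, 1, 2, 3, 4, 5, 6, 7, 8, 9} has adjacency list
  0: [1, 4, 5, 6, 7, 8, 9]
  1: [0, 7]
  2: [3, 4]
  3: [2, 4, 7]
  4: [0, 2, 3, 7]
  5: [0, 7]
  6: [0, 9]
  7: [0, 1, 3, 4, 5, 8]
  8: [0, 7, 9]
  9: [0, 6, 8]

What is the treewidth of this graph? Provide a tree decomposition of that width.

Treewidth 2.
One optimal decomposition is:
Bags: B1 = {0, 7, 8}  B2 = {0, 5, 7}  B3 = {0, 8, 9}  B4 = {0, 4, 7}  B5 = {3, 4, 7}  B6 = {2, 3, 4}  B7 = {0, 6, 9}  B8 = {0, 1, 7}
Tree: B1–B2, B1–B3, B2–B4, B4–B5, B5–B6, B3–B7, B1–B8

Each bag holds 3 vertices, so the decomposition has width 2, which upper-bounds the treewidth. On the other hand G contains the 3-clique {0, 8, 9}. A clique must lie in a single bag of any decomposition, so no decomposition can have width below 2. Therefore the treewidth is 2.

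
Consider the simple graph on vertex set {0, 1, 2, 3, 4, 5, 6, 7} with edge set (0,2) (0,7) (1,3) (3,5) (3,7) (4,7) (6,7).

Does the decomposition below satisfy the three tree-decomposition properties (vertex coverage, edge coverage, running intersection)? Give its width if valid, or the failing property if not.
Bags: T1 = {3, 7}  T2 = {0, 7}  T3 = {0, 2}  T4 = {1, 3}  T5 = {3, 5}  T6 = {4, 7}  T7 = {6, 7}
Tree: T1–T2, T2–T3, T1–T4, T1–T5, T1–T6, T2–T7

Checking the three conditions: (i) the bags cover all of {0, 1, 2, 3, 4, 5, 6, 7}; (ii) for each edge, some bag contains both endpoints; (iii) the bags containing any fixed vertex form a subtree. All hold, so the decomposition is valid with width 2 − 1 = 1.

Yes; width 1.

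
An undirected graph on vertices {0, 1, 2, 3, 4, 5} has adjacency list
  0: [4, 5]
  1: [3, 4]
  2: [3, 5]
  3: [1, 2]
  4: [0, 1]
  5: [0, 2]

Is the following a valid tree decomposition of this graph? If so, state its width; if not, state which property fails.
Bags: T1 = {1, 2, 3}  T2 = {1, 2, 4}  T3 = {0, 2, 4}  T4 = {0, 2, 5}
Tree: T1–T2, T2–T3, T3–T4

Yes; width 2.

Every vertex of G appears in some bag (union = {0, 1, 2, 3, 4, 5}); every edge is covered by a bag; and for each vertex v the set of bags containing v is connected in the bag tree. The decomposition is therefore valid. The largest bag has 3 vertices, so the width is 2.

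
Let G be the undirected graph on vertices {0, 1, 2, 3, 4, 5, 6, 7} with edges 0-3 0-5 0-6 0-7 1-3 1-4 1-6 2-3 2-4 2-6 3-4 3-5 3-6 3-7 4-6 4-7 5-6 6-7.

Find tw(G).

3

A width-3 tree decomposition is:
Bags: B1 = {3, 4, 6, 7}  B2 = {2, 3, 4, 6}  B3 = {1, 3, 4, 6}  B4 = {0, 3, 6, 7}  B5 = {0, 3, 5, 6}
Tree: B1–B2, B1–B3, B1–B4, B4–B5
Every bag has size at most 4, so the width is 4 − 1 = 3 and tw(G) ≤ 3. For the lower bound, the 4 vertices {0, 3, 5, 6} are pairwise adjacent, and any tree decomposition puts a clique entirely inside one bag — forcing width ≥ 3. The upper and lower bounds meet at 3, so that is the treewidth.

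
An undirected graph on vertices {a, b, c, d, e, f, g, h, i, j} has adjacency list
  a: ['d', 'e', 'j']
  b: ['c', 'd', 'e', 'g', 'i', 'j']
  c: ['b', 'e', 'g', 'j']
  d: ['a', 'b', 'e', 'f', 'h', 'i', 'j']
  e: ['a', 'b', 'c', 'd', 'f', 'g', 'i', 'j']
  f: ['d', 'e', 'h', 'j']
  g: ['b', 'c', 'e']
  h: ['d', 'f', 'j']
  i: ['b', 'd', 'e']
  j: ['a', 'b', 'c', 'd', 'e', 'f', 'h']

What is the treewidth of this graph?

3

A width-3 tree decomposition is:
Bags: B1 = {b, d, e, i}  B2 = {b, d, e, j}  B3 = {d, e, f, j}  B4 = {b, c, e, j}  B5 = {b, c, e, g}  B6 = {a, d, e, j}  B7 = {d, f, h, j}
Tree: B1–B2, B2–B3, B2–B4, B4–B5, B3–B6, B3–B7
Every bag has size at most 4, so the width is 4 − 1 = 3 and tw(G) ≤ 3. On the other hand G contains the 4-clique {d, e, f, j}. A clique must lie in a single bag of any decomposition, so no decomposition can have width below 3. Hence tw(G) = 3 exactly.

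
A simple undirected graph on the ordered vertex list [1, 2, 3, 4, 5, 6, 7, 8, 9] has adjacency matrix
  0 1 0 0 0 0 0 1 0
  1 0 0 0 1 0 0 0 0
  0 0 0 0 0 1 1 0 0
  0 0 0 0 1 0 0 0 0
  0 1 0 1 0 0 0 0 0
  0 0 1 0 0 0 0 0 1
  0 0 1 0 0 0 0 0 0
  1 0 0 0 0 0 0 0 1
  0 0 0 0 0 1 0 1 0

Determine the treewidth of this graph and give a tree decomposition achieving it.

Treewidth 1.
Bags: B1 = {4, 5}  B2 = {2, 5}  B3 = {1, 2}  B4 = {1, 8}  B5 = {8, 9}  B6 = {6, 9}  B7 = {3, 6}  B8 = {3, 7}
Tree: B1–B2, B2–B3, B3–B4, B4–B5, B5–B6, B6–B7, B7–B8

The largest bag has 2 vertices, giving width 1; this decomposition certifies tw(G) ≤ 1. Since G has at least one edge (e.g. 4–5), it is not an edgeless graph, so tw(G) ≥ 1. Hence tw(G) = 1 exactly.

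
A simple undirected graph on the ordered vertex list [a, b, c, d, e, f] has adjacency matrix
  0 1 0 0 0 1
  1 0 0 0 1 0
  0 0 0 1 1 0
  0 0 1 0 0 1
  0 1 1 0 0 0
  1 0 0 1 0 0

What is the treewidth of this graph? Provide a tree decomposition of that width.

Treewidth 2.
One optimal decomposition is:
Bags: B1 = {c, d, e}  B2 = {d, e, f}  B3 = {a, e, f}  B4 = {a, b, e}
Tree: B1–B2, B2–B3, B3–B4

The largest bag has 3 vertices, giving width 2; this decomposition certifies tw(G) ≤ 2. The edges e–c–d–f–a–b–e form a cycle, so G is not a tree and its treewidth is at least 2. Hence tw(G) = 2 exactly.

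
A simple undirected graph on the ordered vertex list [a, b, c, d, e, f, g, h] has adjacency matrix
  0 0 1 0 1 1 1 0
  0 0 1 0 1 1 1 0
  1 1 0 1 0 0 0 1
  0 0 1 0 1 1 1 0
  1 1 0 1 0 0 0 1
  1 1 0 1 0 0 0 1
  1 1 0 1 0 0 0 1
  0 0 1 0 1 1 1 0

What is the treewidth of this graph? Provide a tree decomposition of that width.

Each bag holds 5 vertices, so the decomposition has width 4, which upper-bounds the treewidth. For the lower bound: the 5 vertex sets {b,f}, {c,h}, {d,e}, {g}, {a} are disjoint, each induces a connected subgraph, and every pair is joined by at least one edge of G. Contracting each set to a single vertex therefore yields K_{5} as a minor, and since treewidth is minor-monotone, tw(G) ≥ tw(K_{5}) = 4. Combining the bounds, tw(G) = 4.

Treewidth 4.
Bags: B1 = {b, c, e, f, g}  B2 = {c, e, f, g, h}  B3 = {c, d, e, f, g}  B4 = {a, c, e, f, g}
Tree: B1–B2, B2–B3, B3–B4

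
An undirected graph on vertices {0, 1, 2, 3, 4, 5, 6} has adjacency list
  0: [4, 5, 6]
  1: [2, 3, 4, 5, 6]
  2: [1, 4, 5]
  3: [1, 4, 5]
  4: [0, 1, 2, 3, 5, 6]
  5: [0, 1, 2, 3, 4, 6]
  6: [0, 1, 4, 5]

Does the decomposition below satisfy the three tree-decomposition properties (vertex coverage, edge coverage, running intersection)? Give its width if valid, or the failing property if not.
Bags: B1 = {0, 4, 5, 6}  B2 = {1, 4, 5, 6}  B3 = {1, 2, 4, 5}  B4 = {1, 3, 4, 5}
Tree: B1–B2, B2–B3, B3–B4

Yes; width 3.

Checking the three conditions: (i) the bags cover all of {0, 1, 2, 3, 4, 5, 6}; (ii) for each edge, some bag contains both endpoints; (iii) the bags containing any fixed vertex form a subtree. All hold, so the decomposition is valid with width 4 − 1 = 3.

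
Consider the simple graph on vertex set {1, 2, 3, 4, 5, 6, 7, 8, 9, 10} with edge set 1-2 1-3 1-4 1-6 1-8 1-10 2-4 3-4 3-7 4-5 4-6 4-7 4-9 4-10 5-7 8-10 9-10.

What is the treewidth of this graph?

2

A width-2 tree decomposition is:
Bags: B1 = {1, 8, 10}  B2 = {1, 4, 10}  B3 = {1, 4, 6}  B4 = {1, 3, 4}  B5 = {1, 2, 4}  B6 = {4, 9, 10}  B7 = {3, 4, 7}  B8 = {4, 5, 7}
Tree: B1–B2, B2–B3, B3–B4, B4–B5, B2–B6, B4–B7, B7–B8
Each bag holds 3 vertices, so the decomposition has width 2, which upper-bounds the treewidth. On the other hand G contains the 3-clique {1, 8, 10}. A clique must lie in a single bag of any decomposition, so no decomposition can have width below 2. Therefore the treewidth is 2.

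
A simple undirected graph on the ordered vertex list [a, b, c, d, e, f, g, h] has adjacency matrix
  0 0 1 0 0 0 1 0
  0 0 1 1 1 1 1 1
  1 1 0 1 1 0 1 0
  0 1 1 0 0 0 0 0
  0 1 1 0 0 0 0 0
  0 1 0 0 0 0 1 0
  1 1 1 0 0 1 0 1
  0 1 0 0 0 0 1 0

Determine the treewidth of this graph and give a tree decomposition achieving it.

Every bag has size at most 3, so the width is 3 − 1 = 2 and tw(G) ≤ 2. For the lower bound, the 3 vertices {a, c, g} are pairwise adjacent, and any tree decomposition puts a clique entirely inside one bag — forcing width ≥ 2. Therefore the treewidth is 2.

Treewidth 2.
Bags: B1 = {b, c, e}  B2 = {b, c, g}  B3 = {b, c, d}  B4 = {a, c, g}  B5 = {b, f, g}  B6 = {b, g, h}
Tree: B1–B2, B2–B3, B2–B4, B2–B5, B5–B6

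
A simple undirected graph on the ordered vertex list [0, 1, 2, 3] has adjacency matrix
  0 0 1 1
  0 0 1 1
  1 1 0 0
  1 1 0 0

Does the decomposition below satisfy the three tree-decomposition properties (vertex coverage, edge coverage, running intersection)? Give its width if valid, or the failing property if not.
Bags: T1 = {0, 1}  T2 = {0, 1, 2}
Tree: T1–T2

A tree decomposition must satisfy three properties: every vertex lies in some bag; for every edge, both endpoints lie together in some bag; and for every vertex, the bags containing it form a connected subtree. Here vertex 3 appears in no bag, so the decomposition is invalid.

No — vertex 3 appears in no bag.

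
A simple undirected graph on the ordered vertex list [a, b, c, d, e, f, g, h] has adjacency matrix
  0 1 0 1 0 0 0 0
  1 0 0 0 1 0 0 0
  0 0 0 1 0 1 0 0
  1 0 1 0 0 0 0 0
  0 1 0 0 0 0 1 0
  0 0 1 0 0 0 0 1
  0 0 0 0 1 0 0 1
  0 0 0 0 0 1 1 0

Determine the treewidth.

A width-2 tree decomposition is:
Bags: B1 = {c, f, h}  B2 = {c, g, h}  B3 = {c, e, g}  B4 = {b, c, e}  B5 = {a, b, c}  B6 = {a, c, d}
Tree: B1–B2, B2–B3, B3–B4, B4–B5, B5–B6
Every bag has size at most 3, so the width is 3 − 1 = 2 and tw(G) ≤ 2. For the lower bound, G contains the cycle c–f–h–g–e–b–a–d–c, so G is not a forest; only forests have treewidth ≤ 1, hence tw(G) ≥ 2. Hence tw(G) = 2 exactly.

2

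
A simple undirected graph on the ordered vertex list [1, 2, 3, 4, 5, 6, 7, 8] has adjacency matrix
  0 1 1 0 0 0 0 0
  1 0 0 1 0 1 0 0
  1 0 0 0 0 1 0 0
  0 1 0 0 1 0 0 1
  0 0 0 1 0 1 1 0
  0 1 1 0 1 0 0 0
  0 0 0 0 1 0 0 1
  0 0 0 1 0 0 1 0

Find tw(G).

2

A width-2 tree decomposition is:
Bags: B1 = {1, 2, 3}  B2 = {2, 3, 6}  B3 = {2, 4, 6}  B4 = {4, 5, 6}  B5 = {4, 5, 8}  B6 = {5, 7, 8}
Tree: B1–B2, B2–B3, B3–B4, B4–B5, B5–B6
The largest bag has 3 vertices, giving width 2; this decomposition certifies tw(G) ≤ 2. The edges 1–3–6–2–1 form a cycle, so G is not a tree and its treewidth is at least 2. Combining the bounds, tw(G) = 2.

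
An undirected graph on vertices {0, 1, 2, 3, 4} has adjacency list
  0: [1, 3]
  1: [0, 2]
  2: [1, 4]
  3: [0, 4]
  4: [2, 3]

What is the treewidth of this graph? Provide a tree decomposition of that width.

Treewidth 2.
Bags: B1 = {1, 2, 4}  B2 = {0, 1, 4}  B3 = {0, 3, 4}
Tree: B1–B2, B2–B3

Every bag has size at most 3, so the width is 3 − 1 = 2 and tw(G) ≤ 2. Since 4–2–1–0–3–4 is a cycle in G, G is not acyclic. Forests are exactly the graphs of treewidth ≤ 1, so tw(G) ≥ 2. Therefore the treewidth is 2.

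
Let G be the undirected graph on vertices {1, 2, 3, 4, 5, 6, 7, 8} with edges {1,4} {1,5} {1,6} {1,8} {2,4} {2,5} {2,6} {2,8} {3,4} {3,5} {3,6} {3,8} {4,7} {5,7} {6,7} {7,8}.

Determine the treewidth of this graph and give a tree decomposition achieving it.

Treewidth 4.
One such decomposition:
Bags: B1 = {3, 4, 5, 6, 8}  B2 = {4, 5, 6, 7, 8}  B3 = {2, 4, 5, 6, 8}  B4 = {1, 4, 5, 6, 8}
Tree: B1–B2, B2–B3, B3–B4

The largest bag has 5 vertices, giving width 4; this decomposition certifies tw(G) ≤ 4. For the lower bound: the 5 vertex sets {3,8}, {5,7}, {2,4}, {6}, {1} are disjoint, each induces a connected subgraph, and every pair is joined by at least one edge of G. Contracting each set to a single vertex therefore yields K_{5} as a minor, and since treewidth is minor-monotone, tw(G) ≥ tw(K_{5}) = 4. Combining the bounds, tw(G) = 4.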